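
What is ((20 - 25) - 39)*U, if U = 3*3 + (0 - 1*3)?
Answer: -264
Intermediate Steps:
U = 6 (U = 9 + (0 - 3) = 9 - 3 = 6)
((20 - 25) - 39)*U = ((20 - 25) - 39)*6 = (-5 - 39)*6 = -44*6 = -264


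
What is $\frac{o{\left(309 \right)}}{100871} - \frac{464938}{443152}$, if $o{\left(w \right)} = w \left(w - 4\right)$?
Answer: $- \frac{2566950379}{22350592696} \approx -0.11485$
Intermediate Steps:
$o{\left(w \right)} = w \left(-4 + w\right)$
$\frac{o{\left(309 \right)}}{100871} - \frac{464938}{443152} = \frac{309 \left(-4 + 309\right)}{100871} - \frac{464938}{443152} = 309 \cdot 305 \cdot \frac{1}{100871} - \frac{232469}{221576} = 94245 \cdot \frac{1}{100871} - \frac{232469}{221576} = \frac{94245}{100871} - \frac{232469}{221576} = - \frac{2566950379}{22350592696}$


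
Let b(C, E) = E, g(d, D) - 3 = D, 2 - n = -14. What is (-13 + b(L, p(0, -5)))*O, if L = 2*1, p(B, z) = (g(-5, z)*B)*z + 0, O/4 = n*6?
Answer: -4992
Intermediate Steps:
n = 16 (n = 2 - 1*(-14) = 2 + 14 = 16)
g(d, D) = 3 + D
O = 384 (O = 4*(16*6) = 4*96 = 384)
p(B, z) = B*z*(3 + z) (p(B, z) = ((3 + z)*B)*z + 0 = (B*(3 + z))*z + 0 = B*z*(3 + z) + 0 = B*z*(3 + z))
L = 2
(-13 + b(L, p(0, -5)))*O = (-13 + 0*(-5)*(3 - 5))*384 = (-13 + 0*(-5)*(-2))*384 = (-13 + 0)*384 = -13*384 = -4992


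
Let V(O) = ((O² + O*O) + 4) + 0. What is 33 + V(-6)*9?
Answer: 717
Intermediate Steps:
V(O) = 4 + 2*O² (V(O) = ((O² + O²) + 4) + 0 = (2*O² + 4) + 0 = (4 + 2*O²) + 0 = 4 + 2*O²)
33 + V(-6)*9 = 33 + (4 + 2*(-6)²)*9 = 33 + (4 + 2*36)*9 = 33 + (4 + 72)*9 = 33 + 76*9 = 33 + 684 = 717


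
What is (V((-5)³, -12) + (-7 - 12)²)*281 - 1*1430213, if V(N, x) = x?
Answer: -1332144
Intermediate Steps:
(V((-5)³, -12) + (-7 - 12)²)*281 - 1*1430213 = (-12 + (-7 - 12)²)*281 - 1*1430213 = (-12 + (-19)²)*281 - 1430213 = (-12 + 361)*281 - 1430213 = 349*281 - 1430213 = 98069 - 1430213 = -1332144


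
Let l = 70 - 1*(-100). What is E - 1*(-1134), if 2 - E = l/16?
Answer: 9003/8 ≈ 1125.4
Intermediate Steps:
l = 170 (l = 70 + 100 = 170)
E = -69/8 (E = 2 - 170/16 = 2 - 1*85/8 = 2 - 85/8 = -69/8 ≈ -8.6250)
E - 1*(-1134) = -69/8 - 1*(-1134) = -69/8 + 1134 = 9003/8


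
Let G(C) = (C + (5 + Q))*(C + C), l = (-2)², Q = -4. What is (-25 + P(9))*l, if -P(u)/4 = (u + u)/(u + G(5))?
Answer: -2396/23 ≈ -104.17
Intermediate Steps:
l = 4
G(C) = 2*C*(1 + C) (G(C) = (C + (5 - 4))*(C + C) = (C + 1)*(2*C) = (1 + C)*(2*C) = 2*C*(1 + C))
P(u) = -8*u/(60 + u) (P(u) = -4*(u + u)/(u + 2*5*(1 + 5)) = -4*2*u/(u + 2*5*6) = -4*2*u/(u + 60) = -4*2*u/(60 + u) = -8*u/(60 + u))
(-25 + P(9))*l = (-25 - 8*9/(60 + 9))*4 = (-25 - 8*9/69)*4 = (-25 - 8*9*1/69)*4 = (-25 - 24/23)*4 = -599/23*4 = -2396/23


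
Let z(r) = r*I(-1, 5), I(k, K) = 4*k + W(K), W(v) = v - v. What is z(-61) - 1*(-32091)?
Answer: 32335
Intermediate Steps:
W(v) = 0
I(k, K) = 4*k (I(k, K) = 4*k + 0 = 4*k)
z(r) = -4*r (z(r) = r*(4*(-1)) = r*(-4) = -4*r)
z(-61) - 1*(-32091) = -4*(-61) - 1*(-32091) = 244 + 32091 = 32335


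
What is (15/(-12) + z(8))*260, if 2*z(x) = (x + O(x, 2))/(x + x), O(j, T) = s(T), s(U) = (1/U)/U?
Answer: -8255/32 ≈ -257.97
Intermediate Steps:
s(U) = U**(-2) (s(U) = 1/(U*U) = U**(-2))
O(j, T) = T**(-2)
z(x) = (1/4 + x)/(4*x) (z(x) = ((x + 2**(-2))/(x + x))/2 = ((x + 1/4)/((2*x)))/2 = ((1/4 + x)*(1/(2*x)))/2 = ((1/4 + x)/(2*x))/2 = (1/4 + x)/(4*x))
(15/(-12) + z(8))*260 = (15/(-12) + (1/16)*(1 + 4*8)/8)*260 = (15*(-1/12) + (1/16)*(1/8)*(1 + 32))*260 = (-5/4 + (1/16)*(1/8)*33)*260 = (-5/4 + 33/128)*260 = -127/128*260 = -8255/32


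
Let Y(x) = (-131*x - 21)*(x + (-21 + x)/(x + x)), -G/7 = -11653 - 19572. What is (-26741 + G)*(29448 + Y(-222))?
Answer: -90940439590407/74 ≈ -1.2289e+12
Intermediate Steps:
G = 218575 (G = -7*(-11653 - 19572) = -7*(-31225) = 218575)
Y(x) = (-21 - 131*x)*(x + (-21 + x)/(2*x)) (Y(x) = (-21 - 131*x)*(x + (-21 + x)/((2*x))) = (-21 - 131*x)*(x + (-21 + x)*(1/(2*x))) = (-21 - 131*x)*(x + (-21 + x)/(2*x)))
(-26741 + G)*(29448 + Y(-222)) = (-26741 + 218575)*(29448 + (½)*(441 - 1*(-222)*(-2730 + 173*(-222) + 262*(-222)²))/(-222)) = 191834*(29448 + (½)*(-1/222)*(441 - 1*(-222)*(-2730 - 38406 + 262*49284))) = 191834*(29448 + (½)*(-1/222)*(441 - 1*(-222)*(-2730 - 38406 + 12912408))) = 191834*(29448 + (½)*(-1/222)*(441 - 1*(-222)*12871272)) = 191834*(29448 + (½)*(-1/222)*(441 + 2857422384)) = 191834*(29448 + (½)*(-1/222)*2857422825) = 191834*(29448 - 952474275/148) = 191834*(-948115971/148) = -90940439590407/74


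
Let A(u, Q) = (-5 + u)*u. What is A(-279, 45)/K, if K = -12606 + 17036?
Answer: 39618/2215 ≈ 17.886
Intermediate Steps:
A(u, Q) = u*(-5 + u)
K = 4430
A(-279, 45)/K = -279*(-5 - 279)/4430 = -279*(-284)*(1/4430) = 79236*(1/4430) = 39618/2215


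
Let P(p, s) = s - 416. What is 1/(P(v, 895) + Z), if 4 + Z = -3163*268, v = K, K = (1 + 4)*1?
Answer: -1/847209 ≈ -1.1803e-6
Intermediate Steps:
K = 5 (K = 5*1 = 5)
v = 5
P(p, s) = -416 + s
Z = -847688 (Z = -4 - 3163*268 = -4 - 847684 = -847688)
1/(P(v, 895) + Z) = 1/((-416 + 895) - 847688) = 1/(479 - 847688) = 1/(-847209) = -1/847209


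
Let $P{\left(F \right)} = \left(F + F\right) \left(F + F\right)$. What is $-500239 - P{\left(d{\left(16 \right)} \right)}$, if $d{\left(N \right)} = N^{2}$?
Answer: $-762383$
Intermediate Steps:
$P{\left(F \right)} = 4 F^{2}$ ($P{\left(F \right)} = 2 F 2 F = 4 F^{2}$)
$-500239 - P{\left(d{\left(16 \right)} \right)} = -500239 - 4 \left(16^{2}\right)^{2} = -500239 - 4 \cdot 256^{2} = -500239 - 4 \cdot 65536 = -500239 - 262144 = -762383$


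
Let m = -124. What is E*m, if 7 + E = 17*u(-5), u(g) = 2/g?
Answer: 8556/5 ≈ 1711.2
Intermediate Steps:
E = -69/5 (E = -7 + 17*(2/(-5)) = -7 + 17*(2*(-⅕)) = -7 + 17*(-⅖) = -7 - 34/5 = -69/5 ≈ -13.800)
E*m = -69/5*(-124) = 8556/5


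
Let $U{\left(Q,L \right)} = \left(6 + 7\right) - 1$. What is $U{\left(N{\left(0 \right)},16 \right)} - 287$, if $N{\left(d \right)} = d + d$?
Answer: $-275$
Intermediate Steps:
$N{\left(d \right)} = 2 d$
$U{\left(Q,L \right)} = 12$ ($U{\left(Q,L \right)} = 13 - 1 = 12$)
$U{\left(N{\left(0 \right)},16 \right)} - 287 = 12 - 287 = -275$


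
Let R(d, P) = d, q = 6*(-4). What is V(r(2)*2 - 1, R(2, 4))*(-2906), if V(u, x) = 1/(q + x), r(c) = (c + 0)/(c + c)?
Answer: 1453/11 ≈ 132.09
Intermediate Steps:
r(c) = 1/2 (r(c) = c/((2*c)) = c*(1/(2*c)) = 1/2)
q = -24
V(u, x) = 1/(-24 + x)
V(r(2)*2 - 1, R(2, 4))*(-2906) = -2906/(-24 + 2) = -2906/(-22) = -1/22*(-2906) = 1453/11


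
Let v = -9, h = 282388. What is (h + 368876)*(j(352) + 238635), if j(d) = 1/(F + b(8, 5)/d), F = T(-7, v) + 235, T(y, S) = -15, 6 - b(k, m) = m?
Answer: 12035445590151168/77441 ≈ 1.5541e+11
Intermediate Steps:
b(k, m) = 6 - m
F = 220 (F = -15 + 235 = 220)
j(d) = 1/(220 + 1/d) (j(d) = 1/(220 + (6 - 1*5)/d) = 1/(220 + (6 - 5)/d) = 1/(220 + 1/d))
(h + 368876)*(j(352) + 238635) = (282388 + 368876)*(352/(1 + 220*352) + 238635) = 651264*(352/(1 + 77440) + 238635) = 651264*(352/77441 + 238635) = 651264*(18480133387/77441) = 12035445590151168/77441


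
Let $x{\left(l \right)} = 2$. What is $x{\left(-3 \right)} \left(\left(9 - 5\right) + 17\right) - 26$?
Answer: $16$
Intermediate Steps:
$x{\left(-3 \right)} \left(\left(9 - 5\right) + 17\right) - 26 = 2 \left(\left(9 - 5\right) + 17\right) - 26 = 2 \left(4 + 17\right) - 26 = 2 \cdot 21 - 26 = 42 - 26 = 16$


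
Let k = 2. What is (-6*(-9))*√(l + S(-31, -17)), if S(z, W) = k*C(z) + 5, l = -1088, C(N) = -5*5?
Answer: 54*I*√1133 ≈ 1817.6*I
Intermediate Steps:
C(N) = -25
S(z, W) = -45 (S(z, W) = 2*(-25) + 5 = -50 + 5 = -45)
(-6*(-9))*√(l + S(-31, -17)) = (-6*(-9))*√(-1088 - 45) = 54*√(-1133) = 54*(I*√1133) = 54*I*√1133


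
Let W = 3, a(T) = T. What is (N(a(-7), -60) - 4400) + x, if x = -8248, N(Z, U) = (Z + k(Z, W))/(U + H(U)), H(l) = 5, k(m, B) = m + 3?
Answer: -63239/5 ≈ -12648.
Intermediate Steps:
k(m, B) = 3 + m
N(Z, U) = (3 + 2*Z)/(5 + U) (N(Z, U) = (Z + (3 + Z))/(U + 5) = (3 + 2*Z)/(5 + U))
(N(a(-7), -60) - 4400) + x = ((3 + 2*(-7))/(5 - 60) - 4400) - 8248 = ((3 - 14)/(-55) - 4400) - 8248 = (-1/55*(-11) - 4400) - 8248 = (⅕ - 4400) - 8248 = -21999/5 - 8248 = -63239/5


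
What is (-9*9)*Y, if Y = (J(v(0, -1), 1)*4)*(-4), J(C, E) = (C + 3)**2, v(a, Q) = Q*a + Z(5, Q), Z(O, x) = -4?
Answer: 1296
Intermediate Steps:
v(a, Q) = -4 + Q*a (v(a, Q) = Q*a - 4 = -4 + Q*a)
J(C, E) = (3 + C)**2
Y = -16 (Y = ((3 + (-4 - 1*0))**2*4)*(-4) = ((3 + (-4 + 0))**2*4)*(-4) = ((3 - 4)**2*4)*(-4) = ((-1)**2*4)*(-4) = (1*4)*(-4) = 4*(-4) = -16)
(-9*9)*Y = -9*9*(-16) = -81*(-16) = 1296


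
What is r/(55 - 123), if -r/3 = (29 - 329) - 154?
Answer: -681/34 ≈ -20.029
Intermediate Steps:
r = 1362 (r = -3*((29 - 329) - 154) = -3*(-300 - 154) = -3*(-454) = 1362)
r/(55 - 123) = 1362/(55 - 123) = 1362/(-68) = 1362*(-1/68) = -681/34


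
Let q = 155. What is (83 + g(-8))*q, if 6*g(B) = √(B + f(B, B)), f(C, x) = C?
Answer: 12865 + 310*I/3 ≈ 12865.0 + 103.33*I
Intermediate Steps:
g(B) = √2*√B/6 (g(B) = √(B + B)/6 = √(2*B)/6 = (√2*√B)/6 = √2*√B/6)
(83 + g(-8))*q = (83 + √2*√(-8)/6)*155 = (83 + √2*(2*I*√2)/6)*155 = (83 + 2*I/3)*155 = 12865 + 310*I/3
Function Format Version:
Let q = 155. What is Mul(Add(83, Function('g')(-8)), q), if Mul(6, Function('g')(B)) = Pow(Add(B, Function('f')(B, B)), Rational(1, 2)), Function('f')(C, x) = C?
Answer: Add(12865, Mul(Rational(310, 3), I)) ≈ Add(12865., Mul(103.33, I))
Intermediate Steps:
Function('g')(B) = Mul(Rational(1, 6), Pow(2, Rational(1, 2)), Pow(B, Rational(1, 2))) (Function('g')(B) = Mul(Rational(1, 6), Pow(Add(B, B), Rational(1, 2))) = Mul(Rational(1, 6), Pow(Mul(2, B), Rational(1, 2))) = Mul(Rational(1, 6), Mul(Pow(2, Rational(1, 2)), Pow(B, Rational(1, 2)))) = Mul(Rational(1, 6), Pow(2, Rational(1, 2)), Pow(B, Rational(1, 2))))
Mul(Add(83, Function('g')(-8)), q) = Mul(Add(83, Mul(Rational(1, 6), Pow(2, Rational(1, 2)), Pow(-8, Rational(1, 2)))), 155) = Mul(Add(83, Mul(Rational(1, 6), Pow(2, Rational(1, 2)), Mul(2, I, Pow(2, Rational(1, 2))))), 155) = Mul(Add(83, Mul(Rational(2, 3), I)), 155) = Add(12865, Mul(Rational(310, 3), I))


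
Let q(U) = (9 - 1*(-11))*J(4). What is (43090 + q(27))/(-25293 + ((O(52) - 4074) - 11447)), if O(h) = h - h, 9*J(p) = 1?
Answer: -193915/183663 ≈ -1.0558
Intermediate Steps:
J(p) = 1/9 (J(p) = (1/9)*1 = 1/9)
O(h) = 0
q(U) = 20/9 (q(U) = (9 - 1*(-11))*(1/9) = (9 + 11)*(1/9) = 20*(1/9) = 20/9)
(43090 + q(27))/(-25293 + ((O(52) - 4074) - 11447)) = (43090 + 20/9)/(-25293 + ((0 - 4074) - 11447)) = 387830/(9*(-25293 + (-4074 - 11447))) = 387830/(9*(-25293 - 15521)) = (387830/9)/(-40814) = (387830/9)*(-1/40814) = -193915/183663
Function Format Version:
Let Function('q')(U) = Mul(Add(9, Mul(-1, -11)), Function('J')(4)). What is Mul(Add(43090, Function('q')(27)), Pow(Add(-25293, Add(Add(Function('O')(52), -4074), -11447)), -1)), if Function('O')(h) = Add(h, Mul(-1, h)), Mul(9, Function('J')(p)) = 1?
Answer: Rational(-193915, 183663) ≈ -1.0558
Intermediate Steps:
Function('J')(p) = Rational(1, 9) (Function('J')(p) = Mul(Rational(1, 9), 1) = Rational(1, 9))
Function('O')(h) = 0
Function('q')(U) = Rational(20, 9) (Function('q')(U) = Mul(Add(9, Mul(-1, -11)), Rational(1, 9)) = Mul(Add(9, 11), Rational(1, 9)) = Mul(20, Rational(1, 9)) = Rational(20, 9))
Mul(Add(43090, Function('q')(27)), Pow(Add(-25293, Add(Add(Function('O')(52), -4074), -11447)), -1)) = Mul(Add(43090, Rational(20, 9)), Pow(Add(-25293, Add(Add(0, -4074), -11447)), -1)) = Mul(Rational(387830, 9), Pow(Add(-25293, Add(-4074, -11447)), -1)) = Mul(Rational(387830, 9), Pow(Add(-25293, -15521), -1)) = Mul(Rational(387830, 9), Pow(-40814, -1)) = Mul(Rational(387830, 9), Rational(-1, 40814)) = Rational(-193915, 183663)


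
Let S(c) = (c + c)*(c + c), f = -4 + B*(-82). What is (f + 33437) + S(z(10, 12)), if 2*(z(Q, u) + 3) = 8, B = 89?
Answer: 26139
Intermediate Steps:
z(Q, u) = 1 (z(Q, u) = -3 + (1/2)*8 = -3 + 4 = 1)
f = -7302 (f = -4 + 89*(-82) = -4 - 7298 = -7302)
S(c) = 4*c**2 (S(c) = (2*c)*(2*c) = 4*c**2)
(f + 33437) + S(z(10, 12)) = (-7302 + 33437) + 4*1**2 = 26135 + 4*1 = 26135 + 4 = 26139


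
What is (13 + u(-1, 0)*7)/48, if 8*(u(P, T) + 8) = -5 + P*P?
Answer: -31/32 ≈ -0.96875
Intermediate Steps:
u(P, T) = -69/8 + P²/8 (u(P, T) = -8 + (-5 + P*P)/8 = -8 + (-5 + P²)/8 = -8 + (-5/8 + P²/8) = -69/8 + P²/8)
(13 + u(-1, 0)*7)/48 = (13 + (-69/8 + (⅛)*(-1)²)*7)/48 = (13 + (-69/8 + (⅛)*1)*7)*(1/48) = (13 + (-69/8 + ⅛)*7)*(1/48) = (13 - 17/2*7)*(1/48) = (13 - 119/2)*(1/48) = -93/2*1/48 = -31/32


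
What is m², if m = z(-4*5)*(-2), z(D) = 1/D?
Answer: 1/100 ≈ 0.010000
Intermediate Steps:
m = ⅒ (m = -2/(-4*5) = -2/(-20) = -1/20*(-2) = ⅒ ≈ 0.10000)
m² = (⅒)² = 1/100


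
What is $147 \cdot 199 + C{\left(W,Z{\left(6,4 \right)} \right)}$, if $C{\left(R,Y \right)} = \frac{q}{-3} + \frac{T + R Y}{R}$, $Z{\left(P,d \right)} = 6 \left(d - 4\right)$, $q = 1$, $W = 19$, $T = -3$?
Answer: $\frac{1667393}{57} \approx 29253.0$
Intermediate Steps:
$Z{\left(P,d \right)} = -24 + 6 d$ ($Z{\left(P,d \right)} = 6 \left(-4 + d\right) = -24 + 6 d$)
$C{\left(R,Y \right)} = - \frac{1}{3} + \frac{-3 + R Y}{R}$ ($C{\left(R,Y \right)} = 1 \frac{1}{-3} + \frac{-3 + R Y}{R} = 1 \left(- \frac{1}{3}\right) + \frac{-3 + R Y}{R} = - \frac{1}{3} + \frac{-3 + R Y}{R}$)
$147 \cdot 199 + C{\left(W,Z{\left(6,4 \right)} \right)} = 147 \cdot 199 - \left(\frac{1}{3} + \frac{3}{19}\right) = 29253 - \frac{28}{57} = \frac{1667393}{57}$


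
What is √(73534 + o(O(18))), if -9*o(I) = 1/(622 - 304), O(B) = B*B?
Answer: √66924469626/954 ≈ 271.17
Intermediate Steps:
O(B) = B²
o(I) = -1/2862 (o(I) = -1/(9*(622 - 304)) = -⅑/318 = -⅑*1/318 = -1/2862)
√(73534 + o(O(18))) = √(73534 - 1/2862) = √(210454307/2862) = √66924469626/954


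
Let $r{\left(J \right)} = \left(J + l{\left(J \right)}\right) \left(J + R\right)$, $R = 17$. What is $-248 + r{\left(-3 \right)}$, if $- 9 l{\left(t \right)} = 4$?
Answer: $- \frac{2666}{9} \approx -296.22$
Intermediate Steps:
$l{\left(t \right)} = - \frac{4}{9}$ ($l{\left(t \right)} = \left(- \frac{1}{9}\right) 4 = - \frac{4}{9}$)
$r{\left(J \right)} = \left(17 + J\right) \left(- \frac{4}{9} + J\right)$ ($r{\left(J \right)} = \left(J - \frac{4}{9}\right) \left(J + 17\right) = \left(- \frac{4}{9} + J\right) \left(17 + J\right) = \left(17 + J\right) \left(- \frac{4}{9} + J\right)$)
$-248 + r{\left(-3 \right)} = -248 + \left(- \frac{68}{9} + \left(-3\right)^{2} + \frac{149}{9} \left(-3\right)\right) = -248 - \frac{434}{9} = - \frac{2666}{9}$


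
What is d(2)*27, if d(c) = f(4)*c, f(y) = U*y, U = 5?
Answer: 1080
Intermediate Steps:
f(y) = 5*y
d(c) = 20*c (d(c) = (5*4)*c = 20*c)
d(2)*27 = (20*2)*27 = 40*27 = 1080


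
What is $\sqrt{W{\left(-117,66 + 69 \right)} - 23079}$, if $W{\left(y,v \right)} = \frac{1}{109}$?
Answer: $\frac{i \sqrt{274201490}}{109} \approx 151.92 i$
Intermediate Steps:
$W{\left(y,v \right)} = \frac{1}{109}$
$\sqrt{W{\left(-117,66 + 69 \right)} - 23079} = \sqrt{\frac{1}{109} - 23079} = \sqrt{- \frac{2515610}{109}} = \frac{i \sqrt{274201490}}{109}$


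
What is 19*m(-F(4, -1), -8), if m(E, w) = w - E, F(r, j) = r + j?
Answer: -95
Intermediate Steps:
F(r, j) = j + r
19*m(-F(4, -1), -8) = 19*(-8 - (-1)*(-1 + 4)) = 19*(-8 - (-1)*3) = 19*(-8 - 1*(-3)) = 19*(-8 + 3) = 19*(-5) = -95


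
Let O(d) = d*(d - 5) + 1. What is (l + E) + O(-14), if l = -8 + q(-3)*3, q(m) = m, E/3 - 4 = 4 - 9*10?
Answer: 4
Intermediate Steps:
E = -246 (E = 12 + 3*(4 - 9*10) = 12 + 3*(4 - 90) = 12 + 3*(-86) = 12 - 258 = -246)
l = -17 (l = -8 - 3*3 = -8 - 9 = -17)
O(d) = 1 + d*(-5 + d) (O(d) = d*(-5 + d) + 1 = 1 + d*(-5 + d))
(l + E) + O(-14) = (-17 - 246) + (1 + (-14)² - 5*(-14)) = -263 + (1 + 196 + 70) = -263 + 267 = 4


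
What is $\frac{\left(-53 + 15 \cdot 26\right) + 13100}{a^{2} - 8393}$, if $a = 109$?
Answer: $\frac{13437}{3488} \approx 3.8524$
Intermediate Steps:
$\frac{\left(-53 + 15 \cdot 26\right) + 13100}{a^{2} - 8393} = \frac{\left(-53 + 15 \cdot 26\right) + 13100}{109^{2} - 8393} = \frac{\left(-53 + 390\right) + 13100}{11881 - 8393} = \frac{337 + 13100}{3488} = 13437 \cdot \frac{1}{3488} = \frac{13437}{3488}$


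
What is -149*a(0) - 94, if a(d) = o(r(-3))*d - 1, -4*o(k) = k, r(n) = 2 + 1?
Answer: 55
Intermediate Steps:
r(n) = 3
o(k) = -k/4
a(d) = -1 - 3*d/4 (a(d) = (-¼*3)*d - 1 = -3*d/4 - 1 = -1 - 3*d/4)
-149*a(0) - 94 = -149*(-1 - ¾*0) - 94 = -149*(-1 + 0) - 94 = -149*(-1) - 94 = 149 - 94 = 55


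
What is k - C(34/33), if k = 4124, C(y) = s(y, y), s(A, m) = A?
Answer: 136058/33 ≈ 4123.0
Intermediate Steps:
C(y) = y
k - C(34/33) = 4124 - 34/33 = 136058/33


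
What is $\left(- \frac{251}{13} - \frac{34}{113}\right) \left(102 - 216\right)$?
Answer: $\frac{3283770}{1469} \approx 2235.4$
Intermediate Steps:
$\left(- \frac{251}{13} - \frac{34}{113}\right) \left(102 - 216\right) = \left(\left(-251\right) \frac{1}{13} - \frac{34}{113}\right) \left(-114\right) = \left(- \frac{251}{13} - \frac{34}{113}\right) \left(-114\right) = \left(- \frac{28805}{1469}\right) \left(-114\right) = \frac{3283770}{1469}$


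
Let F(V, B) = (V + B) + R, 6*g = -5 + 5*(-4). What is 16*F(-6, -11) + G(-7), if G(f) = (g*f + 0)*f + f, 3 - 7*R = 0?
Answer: -20005/42 ≈ -476.31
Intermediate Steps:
R = 3/7 (R = 3/7 - ⅐*0 = 3/7 + 0 = 3/7 ≈ 0.42857)
g = -25/6 (g = (-5 + 5*(-4))/6 = (-5 - 20)/6 = (⅙)*(-25) = -25/6 ≈ -4.1667)
F(V, B) = 3/7 + B + V (F(V, B) = (V + B) + 3/7 = (B + V) + 3/7 = 3/7 + B + V)
G(f) = f - 25*f²/6 (G(f) = (-25*f/6 + 0)*f + f = (-25*f/6)*f + f = -25*f²/6 + f = f - 25*f²/6)
16*F(-6, -11) + G(-7) = 16*(3/7 - 11 - 6) + (⅙)*(-7)*(6 - 25*(-7)) = 16*(-116/7) + (⅙)*(-7)*(6 + 175) = -1856/7 + (⅙)*(-7)*181 = -1856/7 - 1267/6 = -20005/42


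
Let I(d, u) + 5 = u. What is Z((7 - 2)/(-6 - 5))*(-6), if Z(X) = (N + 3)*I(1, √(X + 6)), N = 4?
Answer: 210 - 42*√671/11 ≈ 111.10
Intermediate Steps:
I(d, u) = -5 + u
Z(X) = -35 + 7*√(6 + X) (Z(X) = (4 + 3)*(-5 + √(X + 6)) = 7*(-5 + √(6 + X)) = -35 + 7*√(6 + X))
Z((7 - 2)/(-6 - 5))*(-6) = (-35 + 7*√(6 + (7 - 2)/(-6 - 5)))*(-6) = (-35 + 7*√(6 + 5/(-11)))*(-6) = (-35 + 7*√(6 + 5*(-1/11)))*(-6) = (-35 + 7*√(6 - 5/11))*(-6) = (-35 + 7*√(61/11))*(-6) = (-35 + 7*(√671/11))*(-6) = (-35 + 7*√671/11)*(-6) = 210 - 42*√671/11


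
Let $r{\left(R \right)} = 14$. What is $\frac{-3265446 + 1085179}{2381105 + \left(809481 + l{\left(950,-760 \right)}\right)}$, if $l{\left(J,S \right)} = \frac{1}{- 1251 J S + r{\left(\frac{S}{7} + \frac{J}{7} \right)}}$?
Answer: $- \frac{1969265150797738}{2881807512760205} \approx -0.68334$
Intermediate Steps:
$l{\left(J,S \right)} = \frac{1}{14 - 1251 J S}$ ($l{\left(J,S \right)} = \frac{1}{- 1251 J S + 14} = \frac{1}{14 - 1251 J S}$)
$\frac{-3265446 + 1085179}{2381105 + \left(809481 + l{\left(950,-760 \right)}\right)} = \frac{-3265446 + 1085179}{2381105 + \left(809481 - \frac{1}{-14 + 1251 \cdot 950 \left(-760\right)}\right)} = - \frac{2180267}{2381105 + \left(809481 - \frac{1}{-14 - 903222000}\right)} = - \frac{2180267}{2381105 + \left(809481 - \frac{1}{-903222014}\right)} = - \frac{2180267}{2381105 + \left(809481 - - \frac{1}{903222014}\right)} = - \frac{2180267}{2381105 + \left(809481 + \frac{1}{903222014}\right)} = - \frac{2180267}{2381105 + \frac{731141059114735}{903222014}} = - \frac{2180267}{\frac{2881807512760205}{903222014}} = \left(-2180267\right) \frac{903222014}{2881807512760205} = - \frac{1969265150797738}{2881807512760205}$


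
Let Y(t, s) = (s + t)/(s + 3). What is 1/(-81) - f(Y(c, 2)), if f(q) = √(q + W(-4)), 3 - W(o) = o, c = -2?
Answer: -1/81 - √7 ≈ -2.6581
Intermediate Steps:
W(o) = 3 - o
Y(t, s) = (s + t)/(3 + s)
f(q) = √(7 + q) (f(q) = √(q + (3 - 1*(-4))) = √(q + (3 + 4)) = √(q + 7) = √(7 + q))
1/(-81) - f(Y(c, 2)) = 1/(-81) - √(7 + (2 - 2)/(3 + 2)) = -1/81 - √(7 + 0/5) = -1/81 - √(7 + (⅕)*0) = -1/81 - √(7 + 0) = -1/81 - √7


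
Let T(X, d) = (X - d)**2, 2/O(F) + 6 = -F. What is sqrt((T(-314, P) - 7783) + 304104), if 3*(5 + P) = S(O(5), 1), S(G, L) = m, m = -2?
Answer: sqrt(3522514)/3 ≈ 625.61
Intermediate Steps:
O(F) = 2/(-6 - F)
S(G, L) = -2
P = -17/3 (P = -5 + (1/3)*(-2) = -5 - 2/3 = -17/3 ≈ -5.6667)
sqrt((T(-314, P) - 7783) + 304104) = sqrt(((-314 - 1*(-17/3))**2 - 7783) + 304104) = sqrt(((-314 + 17/3)**2 - 7783) + 304104) = sqrt(((-925/3)**2 - 7783) + 304104) = sqrt((855625/9 - 7783) + 304104) = sqrt(785578/9 + 304104) = sqrt(3522514/9) = sqrt(3522514)/3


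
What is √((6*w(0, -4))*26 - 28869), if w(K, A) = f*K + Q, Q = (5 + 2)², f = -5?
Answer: 5*I*√849 ≈ 145.69*I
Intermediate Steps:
Q = 49 (Q = 7² = 49)
w(K, A) = 49 - 5*K (w(K, A) = -5*K + 49 = 49 - 5*K)
√((6*w(0, -4))*26 - 28869) = √((6*(49 - 5*0))*26 - 28869) = √((6*(49 + 0))*26 - 28869) = √((6*49)*26 - 28869) = √(294*26 - 28869) = √(7644 - 28869) = √(-21225) = 5*I*√849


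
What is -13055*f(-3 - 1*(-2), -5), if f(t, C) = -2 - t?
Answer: 13055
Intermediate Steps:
-13055*f(-3 - 1*(-2), -5) = -13055*(-2 - (-3 - 1*(-2))) = -13055*(-2 - (-3 + 2)) = -13055*(-2 - 1*(-1)) = -13055*(-2 + 1) = -13055*(-1) = 13055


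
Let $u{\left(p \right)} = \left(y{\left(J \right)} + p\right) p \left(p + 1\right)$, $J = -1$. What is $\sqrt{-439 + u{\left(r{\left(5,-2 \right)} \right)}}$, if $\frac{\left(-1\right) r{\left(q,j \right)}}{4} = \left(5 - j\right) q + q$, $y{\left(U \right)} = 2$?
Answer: $i \sqrt{4019959} \approx 2005.0 i$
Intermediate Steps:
$r{\left(q,j \right)} = - 4 q - 4 q \left(5 - j\right)$ ($r{\left(q,j \right)} = - 4 \left(\left(5 - j\right) q + q\right) = - 4 \left(q \left(5 - j\right) + q\right) = - 4 \left(q + q \left(5 - j\right)\right) = - 4 q - 4 q \left(5 - j\right)$)
$u{\left(p \right)} = p \left(1 + p\right) \left(2 + p\right)$ ($u{\left(p \right)} = \left(2 + p\right) p \left(p + 1\right) = p \left(2 + p\right) \left(1 + p\right) = p \left(1 + p\right) \left(2 + p\right)$)
$\sqrt{-439 + u{\left(r{\left(5,-2 \right)} \right)}} = \sqrt{-439 + 4 \cdot 5 \left(-6 - 2\right) \left(2 + \left(4 \cdot 5 \left(-6 - 2\right)\right)^{2} + 3 \cdot 4 \cdot 5 \left(-6 - 2\right)\right)} = \sqrt{-439 + 4 \cdot 5 \left(-8\right) \left(2 + \left(4 \cdot 5 \left(-8\right)\right)^{2} + 3 \cdot 4 \cdot 5 \left(-8\right)\right)} = \sqrt{-439 - 160 \left(2 + \left(-160\right)^{2} + 3 \left(-160\right)\right)} = \sqrt{-439 - 160 \left(2 + 25600 - 480\right)} = \sqrt{-439 - 4019520} = \sqrt{-4019959} = i \sqrt{4019959}$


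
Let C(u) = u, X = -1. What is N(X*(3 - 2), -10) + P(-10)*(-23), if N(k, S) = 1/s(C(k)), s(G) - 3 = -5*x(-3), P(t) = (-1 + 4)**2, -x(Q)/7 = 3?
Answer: -22355/108 ≈ -206.99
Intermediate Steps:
x(Q) = -21 (x(Q) = -7*3 = -21)
P(t) = 9 (P(t) = 3**2 = 9)
s(G) = 108 (s(G) = 3 - 5*(-21) = 3 + 105 = 108)
N(k, S) = 1/108
N(X*(3 - 2), -10) + P(-10)*(-23) = 1/108 + 9*(-23) = 1/108 - 207 = -22355/108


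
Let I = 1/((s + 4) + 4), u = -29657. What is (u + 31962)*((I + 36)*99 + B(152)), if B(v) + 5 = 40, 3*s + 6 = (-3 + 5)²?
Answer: 16653625/2 ≈ 8.3268e+6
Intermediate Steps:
s = -⅔ (s = -2 + (-3 + 5)²/3 = -2 + (⅓)*2² = -2 + (⅓)*4 = -2 + 4/3 = -⅔ ≈ -0.66667)
B(v) = 35 (B(v) = -5 + 40 = 35)
I = 3/22 (I = 1/((-⅔ + 4) + 4) = 1/(10/3 + 4) = 1/(22/3) = 3/22 ≈ 0.13636)
(u + 31962)*((I + 36)*99 + B(152)) = (-29657 + 31962)*((3/22 + 36)*99 + 35) = 2305*((795/22)*99 + 35) = 2305*(7155/2 + 35) = 2305*(7225/2) = 16653625/2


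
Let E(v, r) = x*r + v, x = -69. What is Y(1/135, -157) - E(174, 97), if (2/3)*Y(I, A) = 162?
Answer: 6762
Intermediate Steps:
E(v, r) = v - 69*r (E(v, r) = -69*r + v = v - 69*r)
Y(I, A) = 243 (Y(I, A) = (3/2)*162 = 243)
Y(1/135, -157) - E(174, 97) = 243 - (174 - 69*97) = 243 - (174 - 6693) = 243 - 1*(-6519) = 243 + 6519 = 6762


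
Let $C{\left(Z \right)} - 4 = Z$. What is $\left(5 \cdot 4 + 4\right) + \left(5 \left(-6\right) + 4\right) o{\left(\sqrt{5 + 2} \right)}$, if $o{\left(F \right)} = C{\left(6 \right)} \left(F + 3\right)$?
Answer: $-756 - 260 \sqrt{7} \approx -1443.9$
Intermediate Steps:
$C{\left(Z \right)} = 4 + Z$
$o{\left(F \right)} = 30 + 10 F$ ($o{\left(F \right)} = \left(4 + 6\right) \left(F + 3\right) = 10 \left(3 + F\right) = 30 + 10 F$)
$\left(5 \cdot 4 + 4\right) + \left(5 \left(-6\right) + 4\right) o{\left(\sqrt{5 + 2} \right)} = \left(5 \cdot 4 + 4\right) + \left(5 \left(-6\right) + 4\right) \left(30 + 10 \sqrt{5 + 2}\right) = \left(20 + 4\right) + \left(-30 + 4\right) \left(30 + 10 \sqrt{7}\right) = 24 - 26 \left(30 + 10 \sqrt{7}\right) = 24 - \left(780 + 260 \sqrt{7}\right) = -756 - 260 \sqrt{7}$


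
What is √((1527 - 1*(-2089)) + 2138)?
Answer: √5754 ≈ 75.855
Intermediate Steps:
√((1527 - 1*(-2089)) + 2138) = √((1527 + 2089) + 2138) = √(3616 + 2138) = √5754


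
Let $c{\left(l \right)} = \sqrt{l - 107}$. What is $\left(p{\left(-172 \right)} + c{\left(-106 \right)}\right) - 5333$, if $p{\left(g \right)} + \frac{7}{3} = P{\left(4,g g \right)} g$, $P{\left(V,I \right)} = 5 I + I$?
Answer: $- \frac{91608070}{3} + i \sqrt{213} \approx -3.0536 \cdot 10^{7} + 14.595 i$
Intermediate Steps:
$P{\left(V,I \right)} = 6 I$
$c{\left(l \right)} = \sqrt{-107 + l}$
$p{\left(g \right)} = - \frac{7}{3} + 6 g^{3}$ ($p{\left(g \right)} = - \frac{7}{3} + 6 g g g = - \frac{7}{3} + 6 g^{2} g = - \frac{7}{3} + 6 g^{3}$)
$\left(p{\left(-172 \right)} + c{\left(-106 \right)}\right) - 5333 = \left(\left(- \frac{7}{3} + 6 \left(-172\right)^{3}\right) + \sqrt{-107 - 106}\right) - 5333 = \left(\left(- \frac{7}{3} + 6 \left(-5088448\right)\right) + \sqrt{-213}\right) - 5333 = \left(\left(- \frac{7}{3} - 30530688\right) + i \sqrt{213}\right) - 5333 = \left(- \frac{91592071}{3} + i \sqrt{213}\right) - 5333 = - \frac{91608070}{3} + i \sqrt{213}$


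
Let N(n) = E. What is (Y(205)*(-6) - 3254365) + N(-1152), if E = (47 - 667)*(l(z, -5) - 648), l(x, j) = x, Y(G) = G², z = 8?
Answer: -3109715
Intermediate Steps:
E = 396800 (E = (47 - 667)*(8 - 648) = -620*(-640) = 396800)
N(n) = 396800
(Y(205)*(-6) - 3254365) + N(-1152) = (205²*(-6) - 3254365) + 396800 = (42025*(-6) - 3254365) + 396800 = (-252150 - 3254365) + 396800 = -3506515 + 396800 = -3109715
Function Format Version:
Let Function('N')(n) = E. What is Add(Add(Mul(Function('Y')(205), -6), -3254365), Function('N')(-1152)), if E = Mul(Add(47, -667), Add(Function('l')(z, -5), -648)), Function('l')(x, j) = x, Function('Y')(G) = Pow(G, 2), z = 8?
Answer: -3109715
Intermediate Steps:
E = 396800 (E = Mul(Add(47, -667), Add(8, -648)) = Mul(-620, -640) = 396800)
Function('N')(n) = 396800
Add(Add(Mul(Function('Y')(205), -6), -3254365), Function('N')(-1152)) = Add(Add(Mul(Pow(205, 2), -6), -3254365), 396800) = Add(Add(Mul(42025, -6), -3254365), 396800) = Add(Add(-252150, -3254365), 396800) = Add(-3506515, 396800) = -3109715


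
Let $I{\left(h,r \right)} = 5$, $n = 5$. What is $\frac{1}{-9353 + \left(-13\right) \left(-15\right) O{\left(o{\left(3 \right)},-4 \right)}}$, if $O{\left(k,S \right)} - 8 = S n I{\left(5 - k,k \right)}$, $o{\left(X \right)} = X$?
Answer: $- \frac{1}{27293} \approx -3.6639 \cdot 10^{-5}$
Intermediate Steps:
$O{\left(k,S \right)} = 8 + 25 S$ ($O{\left(k,S \right)} = 8 + S 5 \cdot 5 = 8 + 5 S 5 = 8 + 25 S$)
$\frac{1}{-9353 + \left(-13\right) \left(-15\right) O{\left(o{\left(3 \right)},-4 \right)}} = \frac{1}{-9353 + \left(-13\right) \left(-15\right) \left(8 + 25 \left(-4\right)\right)} = \frac{1}{-9353 + 195 \left(8 - 100\right)} = \frac{1}{-9353 + 195 \left(-92\right)} = \frac{1}{-9353 - 17940} = \frac{1}{-27293} = - \frac{1}{27293}$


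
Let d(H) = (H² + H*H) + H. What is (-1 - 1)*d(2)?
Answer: -20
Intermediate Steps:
d(H) = H + 2*H² (d(H) = (H² + H²) + H = 2*H² + H = H + 2*H²)
(-1 - 1)*d(2) = (-1 - 1)*(2*(1 + 2*2)) = -4*(1 + 4) = -4*5 = -2*10 = -20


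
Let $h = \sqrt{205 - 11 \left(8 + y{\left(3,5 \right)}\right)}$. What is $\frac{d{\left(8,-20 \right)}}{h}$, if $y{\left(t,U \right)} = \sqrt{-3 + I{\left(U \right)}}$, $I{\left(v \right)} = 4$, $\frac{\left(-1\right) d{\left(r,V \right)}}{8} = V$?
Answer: $\frac{80 \sqrt{106}}{53} \approx 15.541$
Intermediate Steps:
$d{\left(r,V \right)} = - 8 V$
$y{\left(t,U \right)} = 1$ ($y{\left(t,U \right)} = \sqrt{-3 + 4} = \sqrt{1} = 1$)
$h = \sqrt{106}$ ($h = \sqrt{205 - 11 \left(8 + 1\right)} = \sqrt{205 - 99} = \sqrt{106} \approx 10.296$)
$\frac{d{\left(8,-20 \right)}}{h} = \frac{\left(-8\right) \left(-20\right)}{\sqrt{106}} = 160 \frac{\sqrt{106}}{106} = \frac{80 \sqrt{106}}{53}$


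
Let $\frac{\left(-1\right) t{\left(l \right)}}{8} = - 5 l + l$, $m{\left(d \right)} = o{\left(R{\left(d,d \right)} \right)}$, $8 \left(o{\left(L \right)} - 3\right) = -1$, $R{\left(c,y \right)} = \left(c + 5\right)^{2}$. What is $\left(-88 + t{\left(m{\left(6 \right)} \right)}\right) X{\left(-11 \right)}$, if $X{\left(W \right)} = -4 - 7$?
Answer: $-44$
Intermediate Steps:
$R{\left(c,y \right)} = \left(5 + c\right)^{2}$
$o{\left(L \right)} = \frac{23}{8}$ ($o{\left(L \right)} = 3 + \frac{1}{8} \left(-1\right) = 3 - \frac{1}{8} = \frac{23}{8}$)
$X{\left(W \right)} = -11$ ($X{\left(W \right)} = -4 - 7 = -11$)
$m{\left(d \right)} = \frac{23}{8}$
$t{\left(l \right)} = 32 l$ ($t{\left(l \right)} = - 8 \left(- 5 l + l\right) = - 8 \left(- 4 l\right) = 32 l$)
$\left(-88 + t{\left(m{\left(6 \right)} \right)}\right) X{\left(-11 \right)} = \left(-88 + 32 \cdot \frac{23}{8}\right) \left(-11\right) = \left(-88 + 92\right) \left(-11\right) = 4 \left(-11\right) = -44$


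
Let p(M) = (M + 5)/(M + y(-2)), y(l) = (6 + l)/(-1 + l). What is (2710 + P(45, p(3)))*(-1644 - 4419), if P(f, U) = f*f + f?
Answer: -28981140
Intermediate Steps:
y(l) = (6 + l)/(-1 + l)
p(M) = (5 + M)/(-4/3 + M) (p(M) = (M + 5)/(M + (6 - 2)/(-1 - 2)) = (5 + M)/(M + 4/(-3)) = (5 + M)/(M - 1/3*4) = (5 + M)/(M - 4/3) = (5 + M)/(-4/3 + M))
P(f, U) = f + f**2 (P(f, U) = f**2 + f = f + f**2)
(2710 + P(45, p(3)))*(-1644 - 4419) = (2710 + 45*(1 + 45))*(-1644 - 4419) = (2710 + 45*46)*(-6063) = (2710 + 2070)*(-6063) = 4780*(-6063) = -28981140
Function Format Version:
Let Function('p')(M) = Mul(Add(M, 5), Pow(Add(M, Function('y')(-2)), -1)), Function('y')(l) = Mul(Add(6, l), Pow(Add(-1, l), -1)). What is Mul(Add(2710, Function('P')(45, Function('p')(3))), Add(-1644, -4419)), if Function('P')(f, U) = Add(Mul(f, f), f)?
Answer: -28981140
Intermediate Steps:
Function('y')(l) = Mul(Pow(Add(-1, l), -1), Add(6, l))
Function('p')(M) = Mul(Pow(Add(Rational(-4, 3), M), -1), Add(5, M)) (Function('p')(M) = Mul(Add(M, 5), Pow(Add(M, Mul(Pow(Add(-1, -2), -1), Add(6, -2))), -1)) = Mul(Add(5, M), Pow(Add(M, Mul(Pow(-3, -1), 4)), -1)) = Mul(Add(5, M), Pow(Add(M, Mul(Rational(-1, 3), 4)), -1)) = Mul(Add(5, M), Pow(Add(M, Rational(-4, 3)), -1)) = Mul(Add(5, M), Pow(Add(Rational(-4, 3), M), -1)) = Mul(Pow(Add(Rational(-4, 3), M), -1), Add(5, M)))
Function('P')(f, U) = Add(f, Pow(f, 2)) (Function('P')(f, U) = Add(Pow(f, 2), f) = Add(f, Pow(f, 2)))
Mul(Add(2710, Function('P')(45, Function('p')(3))), Add(-1644, -4419)) = Mul(Add(2710, Mul(45, Add(1, 45))), Add(-1644, -4419)) = Mul(Add(2710, Mul(45, 46)), -6063) = Mul(Add(2710, 2070), -6063) = Mul(4780, -6063) = -28981140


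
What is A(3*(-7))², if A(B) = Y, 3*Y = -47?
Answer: 2209/9 ≈ 245.44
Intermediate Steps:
Y = -47/3 (Y = (⅓)*(-47) = -47/3 ≈ -15.667)
A(B) = -47/3
A(3*(-7))² = (-47/3)² = 2209/9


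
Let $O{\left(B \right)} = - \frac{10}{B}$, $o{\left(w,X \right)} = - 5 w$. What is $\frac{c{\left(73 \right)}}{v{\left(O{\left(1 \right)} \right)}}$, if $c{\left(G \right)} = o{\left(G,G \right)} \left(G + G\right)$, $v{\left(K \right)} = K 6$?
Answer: $\frac{5329}{6} \approx 888.17$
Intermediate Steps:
$v{\left(K \right)} = 6 K$
$c{\left(G \right)} = - 10 G^{2}$ ($c{\left(G \right)} = - 5 G \left(G + G\right) = - 5 G 2 G = - 10 G^{2}$)
$\frac{c{\left(73 \right)}}{v{\left(O{\left(1 \right)} \right)}} = \frac{\left(-10\right) 73^{2}}{6 \left(- \frac{10}{1}\right)} = \frac{\left(-10\right) 5329}{6 \left(\left(-10\right) 1\right)} = - \frac{53290}{6 \left(-10\right)} = - \frac{53290}{-60} = \left(-53290\right) \left(- \frac{1}{60}\right) = \frac{5329}{6}$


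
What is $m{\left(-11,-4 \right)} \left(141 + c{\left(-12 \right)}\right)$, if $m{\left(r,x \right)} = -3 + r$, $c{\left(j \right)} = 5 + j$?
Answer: $-1876$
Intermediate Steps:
$m{\left(-11,-4 \right)} \left(141 + c{\left(-12 \right)}\right) = \left(-3 - 11\right) \left(141 + \left(5 - 12\right)\right) = - 14 \left(141 - 7\right) = \left(-14\right) 134 = -1876$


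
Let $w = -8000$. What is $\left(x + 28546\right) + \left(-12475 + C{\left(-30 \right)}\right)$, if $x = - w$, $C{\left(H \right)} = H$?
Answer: $24041$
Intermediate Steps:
$x = 8000$ ($x = \left(-1\right) \left(-8000\right) = 8000$)
$\left(x + 28546\right) + \left(-12475 + C{\left(-30 \right)}\right) = \left(8000 + 28546\right) - 12505 = 36546 - 12505 = 24041$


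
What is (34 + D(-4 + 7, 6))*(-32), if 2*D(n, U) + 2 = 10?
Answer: -1216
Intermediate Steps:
D(n, U) = 4 (D(n, U) = -1 + (1/2)*10 = -1 + 5 = 4)
(34 + D(-4 + 7, 6))*(-32) = (34 + 4)*(-32) = 38*(-32) = -1216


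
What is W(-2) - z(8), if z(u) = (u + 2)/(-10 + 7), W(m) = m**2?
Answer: 22/3 ≈ 7.3333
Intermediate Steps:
z(u) = -2/3 - u/3 (z(u) = (2 + u)/(-3) = (2 + u)*(-1/3) = -2/3 - u/3)
W(-2) - z(8) = (-2)**2 - (-2/3 - 1/3*8) = 4 - (-2/3 - 8/3) = 4 - 1*(-10/3) = 4 + 10/3 = 22/3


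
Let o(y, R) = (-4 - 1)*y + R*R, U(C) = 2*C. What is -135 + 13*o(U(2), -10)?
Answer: 905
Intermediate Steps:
o(y, R) = R² - 5*y (o(y, R) = -5*y + R² = R² - 5*y)
-135 + 13*o(U(2), -10) = -135 + 13*((-10)² - 10*2) = -135 + 13*(100 - 5*4) = -135 + 13*(100 - 20) = -135 + 13*80 = -135 + 1040 = 905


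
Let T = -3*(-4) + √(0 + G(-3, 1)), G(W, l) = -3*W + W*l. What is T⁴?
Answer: (12 + √6)⁴ ≈ 43592.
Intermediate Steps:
T = 12 + √6 (T = -3*(-4) + √(0 - 3*(-3 + 1)) = 12 + √(0 - 3*(-2)) = 12 + √(0 + 6) = 12 + √6 ≈ 14.449)
T⁴ = (12 + √6)⁴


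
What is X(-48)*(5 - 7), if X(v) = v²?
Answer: -4608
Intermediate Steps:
X(-48)*(5 - 7) = (-48)²*(5 - 7) = 2304*(-2) = -4608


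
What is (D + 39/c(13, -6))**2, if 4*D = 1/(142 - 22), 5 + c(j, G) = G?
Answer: 350026681/27878400 ≈ 12.555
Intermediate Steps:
c(j, G) = -5 + G
D = 1/480 (D = 1/(4*(142 - 22)) = (1/4)/120 = (1/4)*(1/120) = 1/480 ≈ 0.0020833)
(D + 39/c(13, -6))**2 = (1/480 + 39/(-5 - 6))**2 = (1/480 + 39/(-11))**2 = (1/480 + 39*(-1/11))**2 = (1/480 - 39/11)**2 = (-18709/5280)**2 = 350026681/27878400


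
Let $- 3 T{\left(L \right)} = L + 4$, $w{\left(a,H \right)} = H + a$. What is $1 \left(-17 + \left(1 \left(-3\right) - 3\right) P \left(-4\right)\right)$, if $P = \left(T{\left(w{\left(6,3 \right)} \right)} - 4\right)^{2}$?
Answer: $\frac{4949}{3} \approx 1649.7$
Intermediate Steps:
$T{\left(L \right)} = - \frac{4}{3} - \frac{L}{3}$ ($T{\left(L \right)} = - \frac{L + 4}{3} = - \frac{4 + L}{3} = - \frac{4}{3} - \frac{L}{3}$)
$P = \frac{625}{9}$ ($P = \left(\left(- \frac{4}{3} - \frac{3 + 6}{3}\right) - 4\right)^{2} = \left(\left(- \frac{4}{3} - 3\right) - 4\right)^{2} = \left(- \frac{13}{3} - 4\right)^{2} = \left(- \frac{25}{3}\right)^{2} = \frac{625}{9} \approx 69.444$)
$1 \left(-17 + \left(1 \left(-3\right) - 3\right) P \left(-4\right)\right) = 1 \left(-17 + \left(1 \left(-3\right) - 3\right) \frac{625}{9} \left(-4\right)\right) = 1 \left(-17 + \left(-3 - 3\right) \frac{625}{9} \left(-4\right)\right) = 1 \left(-17 + \left(-6\right) \frac{625}{9} \left(-4\right)\right) = 1 \left(-17 - - \frac{5000}{3}\right) = 1 \left(-17 + \frac{5000}{3}\right) = 1 \cdot \frac{4949}{3} = \frac{4949}{3}$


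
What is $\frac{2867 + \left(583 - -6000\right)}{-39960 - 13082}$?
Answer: $- \frac{4725}{26521} \approx -0.17816$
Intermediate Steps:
$\frac{2867 + \left(583 - -6000\right)}{-39960 - 13082} = \frac{2867 + \left(583 + 6000\right)}{-53042} = \left(2867 + 6583\right) \left(- \frac{1}{53042}\right) = 9450 \left(- \frac{1}{53042}\right) = - \frac{4725}{26521}$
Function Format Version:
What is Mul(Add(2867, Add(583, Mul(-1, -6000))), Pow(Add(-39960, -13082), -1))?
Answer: Rational(-4725, 26521) ≈ -0.17816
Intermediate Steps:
Mul(Add(2867, Add(583, Mul(-1, -6000))), Pow(Add(-39960, -13082), -1)) = Mul(Add(2867, Add(583, 6000)), Pow(-53042, -1)) = Mul(Add(2867, 6583), Rational(-1, 53042)) = Mul(9450, Rational(-1, 53042)) = Rational(-4725, 26521)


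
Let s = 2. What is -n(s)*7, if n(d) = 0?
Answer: 0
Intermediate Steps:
-n(s)*7 = -1*0*7 = 0*7 = 0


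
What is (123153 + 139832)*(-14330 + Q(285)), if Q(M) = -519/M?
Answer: -71612025231/19 ≈ -3.7691e+9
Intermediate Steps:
(123153 + 139832)*(-14330 + Q(285)) = (123153 + 139832)*(-14330 - 519/285) = 262985*(-14330 - 519*1/285) = 262985*(-14330 - 173/95) = 262985*(-1361523/95) = -71612025231/19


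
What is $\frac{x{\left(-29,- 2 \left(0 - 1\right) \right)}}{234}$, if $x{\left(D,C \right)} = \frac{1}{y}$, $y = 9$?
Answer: $\frac{1}{2106} \approx 0.00047483$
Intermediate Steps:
$x{\left(D,C \right)} = \frac{1}{9}$
$\frac{x{\left(-29,- 2 \left(0 - 1\right) \right)}}{234} = \frac{1}{9 \cdot 234} = \frac{1}{9} \cdot \frac{1}{234} = \frac{1}{2106}$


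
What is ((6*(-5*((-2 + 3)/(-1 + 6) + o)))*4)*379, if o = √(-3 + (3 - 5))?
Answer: -9096 - 45480*I*√5 ≈ -9096.0 - 1.017e+5*I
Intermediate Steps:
o = I*√5 (o = √(-3 - 2) = √(-5) = I*√5 ≈ 2.2361*I)
((6*(-5*((-2 + 3)/(-1 + 6) + o)))*4)*379 = ((6*(-5*((-2 + 3)/(-1 + 6) + I*√5)))*4)*379 = ((6*(-5*(1/5 + I*√5)))*4)*379 = ((6*(-5*(1*(⅕) + I*√5)))*4)*379 = ((6*(-5*(⅕ + I*√5)))*4)*379 = ((6*(-1 - 5*I*√5))*4)*379 = ((-6 - 30*I*√5)*4)*379 = (-24 - 120*I*√5)*379 = -9096 - 45480*I*√5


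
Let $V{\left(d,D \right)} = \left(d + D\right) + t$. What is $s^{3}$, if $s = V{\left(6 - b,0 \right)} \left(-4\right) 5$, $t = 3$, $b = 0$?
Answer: $-5832000$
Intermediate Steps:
$V{\left(d,D \right)} = 3 + D + d$ ($V{\left(d,D \right)} = \left(d + D\right) + 3 = \left(D + d\right) + 3 = 3 + D + d$)
$s = -180$ ($s = \left(3 + 0 + \left(6 - 0\right)\right) \left(-4\right) 5 = \left(3 + 0 + \left(6 + 0\right)\right) \left(-4\right) 5 = \left(3 + 0 + 6\right) \left(-4\right) 5 = 9 \left(-4\right) 5 = \left(-36\right) 5 = -180$)
$s^{3} = \left(-180\right)^{3} = -5832000$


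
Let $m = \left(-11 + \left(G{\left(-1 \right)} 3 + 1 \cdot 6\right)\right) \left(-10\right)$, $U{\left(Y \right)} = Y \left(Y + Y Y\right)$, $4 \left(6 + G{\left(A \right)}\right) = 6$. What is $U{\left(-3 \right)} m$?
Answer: $-3330$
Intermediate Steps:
$G{\left(A \right)} = - \frac{9}{2}$ ($G{\left(A \right)} = -6 + \frac{1}{4} \cdot 6 = -6 + \frac{3}{2} = - \frac{9}{2}$)
$U{\left(Y \right)} = Y \left(Y + Y^{2}\right)$
$m = 185$ ($m = \left(-11 + \left(\left(- \frac{9}{2}\right) 3 + 1 \cdot 6\right)\right) \left(-10\right) = \left(-11 + \left(- \frac{27}{2} + 6\right)\right) \left(-10\right) = \left(-11 - \frac{15}{2}\right) \left(-10\right) = \left(- \frac{37}{2}\right) \left(-10\right) = 185$)
$U{\left(-3 \right)} m = \left(-3\right)^{2} \left(1 - 3\right) 185 = 9 \left(-2\right) 185 = \left(-18\right) 185 = -3330$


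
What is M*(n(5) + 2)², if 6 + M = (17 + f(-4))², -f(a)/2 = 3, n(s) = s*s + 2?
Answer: 96715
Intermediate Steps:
n(s) = 2 + s² (n(s) = s² + 2 = 2 + s²)
f(a) = -6 (f(a) = -2*3 = -6)
M = 115 (M = -6 + (17 - 6)² = -6 + 11² = -6 + 121 = 115)
M*(n(5) + 2)² = 115*((2 + 5²) + 2)² = 115*((2 + 25) + 2)² = 115*(27 + 2)² = 115*29² = 115*841 = 96715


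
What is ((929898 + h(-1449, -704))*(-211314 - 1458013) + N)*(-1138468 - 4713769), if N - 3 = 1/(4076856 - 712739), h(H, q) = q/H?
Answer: 44283133175053594359136431622/4874605533 ≈ 9.0845e+18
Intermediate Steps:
N = 10092352/3364117 (N = 3 + 1/(4076856 - 712739) = 3 + 1/3364117 = 10092352/3364117 ≈ 3.0000)
((929898 + h(-1449, -704))*(-211314 - 1458013) + N)*(-1138468 - 4713769) = ((929898 - 704/(-1449))*(-211314 - 1458013) + 10092352/3364117)*(-1138468 - 4713769) = ((929898 - 704*(-1/1449))*(-1669327) + 10092352/3364117)*(-5852237) = ((929898 + 704/1449)*(-1669327) + 10092352/3364117)*(-5852237) = ((1347422906/1449)*(-1669327) + 10092352/3364117)*(-5852237) = (-2249289437404262/1449 + 10092352/3364117)*(-5852237) = -7566872834277489848606/4874605533*(-5852237) = 44283133175053594359136431622/4874605533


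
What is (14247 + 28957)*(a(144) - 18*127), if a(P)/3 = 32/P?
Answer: -296206624/3 ≈ -9.8735e+7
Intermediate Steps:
a(P) = 96/P (a(P) = 3*(32/P) = 96/P)
(14247 + 28957)*(a(144) - 18*127) = (14247 + 28957)*(96/144 - 18*127) = 43204*(96*(1/144) - 2286) = 43204*(⅔ - 2286) = 43204*(-6856/3) = -296206624/3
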